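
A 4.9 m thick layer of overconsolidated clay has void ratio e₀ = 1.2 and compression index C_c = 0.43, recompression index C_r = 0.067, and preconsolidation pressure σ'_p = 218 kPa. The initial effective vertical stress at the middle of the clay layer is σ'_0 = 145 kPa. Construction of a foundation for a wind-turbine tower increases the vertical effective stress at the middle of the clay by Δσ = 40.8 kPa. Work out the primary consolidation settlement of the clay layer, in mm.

Final effective stress: σ'_f = 145 + 40.8 = 185.8 kPa.
σ'_f = 185.8 ≤ σ'_p = 218 kPa, so the clay remains overconsolidated and only the recompression index applies:
S_c = C_r·H/(1+e₀)·log₁₀(σ'_f/σ'_0) = 0.067×4.9/2.2×log₁₀(185.8/145)
    = 0.14923 × 0.10768 = 0.01607 m

S_c ≈ 16.1 mm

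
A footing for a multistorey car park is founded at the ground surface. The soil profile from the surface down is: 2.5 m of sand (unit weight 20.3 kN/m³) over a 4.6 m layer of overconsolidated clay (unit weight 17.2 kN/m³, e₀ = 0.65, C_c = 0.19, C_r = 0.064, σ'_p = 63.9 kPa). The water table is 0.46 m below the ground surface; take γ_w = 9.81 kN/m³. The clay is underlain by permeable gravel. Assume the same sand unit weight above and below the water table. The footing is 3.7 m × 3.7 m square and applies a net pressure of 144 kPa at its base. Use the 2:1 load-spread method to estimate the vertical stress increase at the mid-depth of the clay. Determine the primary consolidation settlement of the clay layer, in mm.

Mid-depth of clay below the ground surface: z = 2.5 + 4.6/2 = 4.8 m.
Total vertical stress at mid-clay: σ_v = 20.3×2.5 + 17.2×2.3 = 90.31 kPa.
Pore pressure: u = 9.81×(4.8 − 0.46) = 42.575 kPa.
Initial effective stress: σ'_0 = σ_v − u = 90.31 − 42.575 = 47.735 kPa.
Stress increase at mid-clay by the 2:1 spreading method:
Δσ = qBL/((B+z)(L+z)) = 144×3.7×3.7/((3.7+4.8)(3.7+4.8)) = 27.285 kPa
Final effective stress: σ'_f = 47.735 + 27.285 = 75.02 kPa.
σ'_f = 75.02 > σ'_p = 63.9 kPa, so the stress path crosses the preconsolidation pressure — recompression up to σ'_p, then virgin compression beyond:
S_c = H/(1+e₀)·[C_r·log₁₀(σ'_p/σ'_0) + C_c·log₁₀(σ'_f/σ'_p)]
    = 4.6/1.65 × [0.064×log₁₀(63.9/47.735) + 0.19×log₁₀(75.02/63.9)]
    = 2.7879 × [0.0081065 + 0.013238] = 0.05951 m

S_c ≈ 59.5 mm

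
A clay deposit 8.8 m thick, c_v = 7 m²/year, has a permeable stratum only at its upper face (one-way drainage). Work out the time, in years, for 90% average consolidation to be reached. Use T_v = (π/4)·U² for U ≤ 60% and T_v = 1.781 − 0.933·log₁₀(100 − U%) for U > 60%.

Drainage path length: H_d = H = 8.8 m (single drainage).
U > 60%: T_v = 1.781 − 0.933·log₁₀(100 − 90) = 0.848.
t = T_v·H_d²/c_v = 0.848×8.8²/7 = 9.381 years.

t ≈ 9.38 years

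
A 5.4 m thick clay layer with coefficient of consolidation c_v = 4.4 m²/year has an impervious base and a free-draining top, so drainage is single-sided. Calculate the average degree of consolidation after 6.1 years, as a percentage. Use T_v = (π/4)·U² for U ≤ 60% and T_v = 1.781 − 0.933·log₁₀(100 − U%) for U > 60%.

U ≈ 91.6 %

Drainage path length: H_d = H = 5.4 m (single drainage).
T_v = c_v·t/H_d² = 4.4×6.1/5.4² = 0.92044.
T_v = 0.92044 corresponds to the U > 60% branch:
U = 1 − 10^((1.781 − T_v)/0.933)/100 = 0.9164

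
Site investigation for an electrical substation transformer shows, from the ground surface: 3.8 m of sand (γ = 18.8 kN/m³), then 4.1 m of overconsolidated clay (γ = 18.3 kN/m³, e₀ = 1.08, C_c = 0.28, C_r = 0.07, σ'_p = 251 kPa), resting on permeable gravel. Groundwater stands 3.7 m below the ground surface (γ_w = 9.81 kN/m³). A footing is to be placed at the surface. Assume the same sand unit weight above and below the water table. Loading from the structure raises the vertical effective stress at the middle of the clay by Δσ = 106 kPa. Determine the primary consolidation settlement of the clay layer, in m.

S_c ≈ 0.0474 m

Mid-depth of clay below the ground surface: z = 3.8 + 4.1/2 = 5.85 m.
Total vertical stress at mid-clay: σ_v = 18.8×3.8 + 18.3×2.05 = 108.95 kPa.
Pore pressure: u = 9.81×(5.85 − 3.7) = 21.091 kPa.
Initial effective stress: σ'_0 = σ_v − u = 108.95 − 21.091 = 87.859 kPa.
Final effective stress: σ'_f = 87.859 + 106 = 193.86 kPa.
σ'_f = 193.86 ≤ σ'_p = 251 kPa, so the clay remains overconsolidated and only the recompression index applies:
S_c = C_r·H/(1+e₀)·log₁₀(σ'_f/σ'_0) = 0.07×4.1/2.08×log₁₀(193.86/87.859)
    = 0.13798 × 0.3437 = 0.04743 m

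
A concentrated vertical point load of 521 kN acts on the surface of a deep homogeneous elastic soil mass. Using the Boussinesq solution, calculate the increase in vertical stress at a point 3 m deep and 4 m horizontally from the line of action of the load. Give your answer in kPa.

Δσ_z ≈ 2.15 kPa

Boussinesq vertical stress below a point load on an elastic half-space:
Δσ_z = 3P/(2πz²) · [1 + (r/z)²]^(−5/2)
r/z = 4/3 = 1.3333; [1+(r/z)²]^(−5/2) = 0.07776.
Δσ_z = 3×521/(2π×3²) × 0.07776 = 27.64 × 0.07776 = 2.149 kPa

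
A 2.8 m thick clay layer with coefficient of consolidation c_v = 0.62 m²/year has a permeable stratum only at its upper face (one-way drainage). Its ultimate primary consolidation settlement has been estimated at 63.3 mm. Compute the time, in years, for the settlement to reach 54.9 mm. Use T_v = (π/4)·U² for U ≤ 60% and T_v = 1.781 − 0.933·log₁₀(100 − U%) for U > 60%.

Drainage path length: H_d = H = 2.8 m (single drainage).
U = S(t)/S_ult = 54.9/63.3 = 0.8673.
U > 60%: T_v = 1.781 − 0.933·log₁₀(100 − 86.73) = 0.73336.
t = T_v·H_d²/c_v = 0.73336×2.8²/0.62 = 9.273 years.

t ≈ 9.27 years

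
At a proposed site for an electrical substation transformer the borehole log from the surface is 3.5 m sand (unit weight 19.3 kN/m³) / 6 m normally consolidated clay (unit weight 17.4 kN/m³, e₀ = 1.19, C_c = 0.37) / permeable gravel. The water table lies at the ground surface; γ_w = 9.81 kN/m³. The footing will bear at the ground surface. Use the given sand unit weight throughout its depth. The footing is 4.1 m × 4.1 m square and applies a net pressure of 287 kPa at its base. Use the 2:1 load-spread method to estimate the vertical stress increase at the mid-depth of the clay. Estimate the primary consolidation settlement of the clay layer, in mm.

S_c ≈ 251 mm

Mid-depth of clay below the ground surface: z = 3.5 + 6/2 = 6.5 m.
Total vertical stress at mid-clay: σ_v = 19.3×3.5 + 17.4×3 = 119.75 kPa.
Pore pressure: u = 9.81×(6.5 − 0) = 63.765 kPa.
Initial effective stress: σ'_0 = σ_v − u = 119.75 − 63.765 = 55.985 kPa.
Stress increase at mid-clay by the 2:1 spreading method:
Δσ = qBL/((B+z)(L+z)) = 287×4.1×4.1/((4.1+6.5)(4.1+6.5)) = 42.938 kPa
Final effective stress: σ'_f = σ'_0 + Δσ = 55.985 + 42.938 = 98.923 kPa.
Normally consolidated clay, so the full stress increment lies on the virgin compression line:
S_c = C_c·H/(1+e₀)·log₁₀(σ'_f/σ'_0) = 0.37×6/(1+1.19)×log₁₀(98.923/55.985)
    = 1.0137 × 0.24723 = 0.2506 m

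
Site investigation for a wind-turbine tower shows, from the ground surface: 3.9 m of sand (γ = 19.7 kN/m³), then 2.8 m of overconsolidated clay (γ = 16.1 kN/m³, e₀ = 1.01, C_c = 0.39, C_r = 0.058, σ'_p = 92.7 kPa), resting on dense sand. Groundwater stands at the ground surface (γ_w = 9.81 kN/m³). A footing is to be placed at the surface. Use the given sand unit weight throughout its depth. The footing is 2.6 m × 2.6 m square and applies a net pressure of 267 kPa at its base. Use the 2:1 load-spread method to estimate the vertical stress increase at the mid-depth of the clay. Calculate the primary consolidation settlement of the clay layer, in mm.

Mid-depth of clay below the ground surface: z = 3.9 + 2.8/2 = 5.3 m.
Total vertical stress at mid-clay: σ_v = 19.7×3.9 + 16.1×1.4 = 99.37 kPa.
Pore pressure: u = 9.81×(5.3 − 0) = 51.993 kPa.
Initial effective stress: σ'_0 = σ_v − u = 99.37 − 51.993 = 47.377 kPa.
Stress increase at mid-clay by the 2:1 spreading method:
Δσ = qBL/((B+z)(L+z)) = 267×2.6×2.6/((2.6+5.3)(2.6+5.3)) = 28.92 kPa
Final effective stress: σ'_f = 47.377 + 28.92 = 76.297 kPa.
σ'_f = 76.297 ≤ σ'_p = 92.7 kPa, so the clay remains overconsolidated and only the recompression index applies:
S_c = C_r·H/(1+e₀)·log₁₀(σ'_f/σ'_0) = 0.058×2.8/2.01×log₁₀(76.297/47.377)
    = 0.080794 × 0.20694 = 0.01672 m

S_c ≈ 16.7 mm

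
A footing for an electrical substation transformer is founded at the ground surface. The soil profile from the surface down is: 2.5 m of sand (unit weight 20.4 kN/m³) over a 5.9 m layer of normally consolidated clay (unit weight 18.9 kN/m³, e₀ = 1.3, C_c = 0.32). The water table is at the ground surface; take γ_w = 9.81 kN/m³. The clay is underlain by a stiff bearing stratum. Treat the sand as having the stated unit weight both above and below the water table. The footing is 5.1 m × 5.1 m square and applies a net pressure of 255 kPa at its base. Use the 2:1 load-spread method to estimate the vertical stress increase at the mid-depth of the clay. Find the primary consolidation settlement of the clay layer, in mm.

S_c ≈ 268 mm

Mid-depth of clay below the ground surface: z = 2.5 + 5.9/2 = 5.45 m.
Total vertical stress at mid-clay: σ_v = 20.4×2.5 + 18.9×2.95 = 106.75 kPa.
Pore pressure: u = 9.81×(5.45 − 0) = 53.465 kPa.
Initial effective stress: σ'_0 = σ_v − u = 106.75 − 53.465 = 53.285 kPa.
Stress increase at mid-clay by the 2:1 spreading method:
Δσ = qBL/((B+z)(L+z)) = 255×5.1×5.1/((5.1+5.45)(5.1+5.45)) = 59.59 kPa
Final effective stress: σ'_f = σ'_0 + Δσ = 53.285 + 59.59 = 112.88 kPa.
Normally consolidated clay, so the full stress increment lies on the virgin compression line:
S_c = C_c·H/(1+e₀)·log₁₀(σ'_f/σ'_0) = 0.32×5.9/(1+1.3)×log₁₀(112.88/53.285)
    = 0.82087 × 0.32601 = 0.2676 m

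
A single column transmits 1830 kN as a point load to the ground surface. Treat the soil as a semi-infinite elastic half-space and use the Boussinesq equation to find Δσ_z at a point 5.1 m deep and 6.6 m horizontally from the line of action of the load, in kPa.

Boussinesq vertical stress below a point load on an elastic half-space:
Δσ_z = 3P/(2πz²) · [1 + (r/z)²]^(−5/2)
r/z = 6.6/5.1 = 1.2941; [1+(r/z)²]^(−5/2) = 0.085466.
Δσ_z = 3×1830/(2π×5.1²) × 0.085466 = 33.593 × 0.085466 = 2.871 kPa

Δσ_z ≈ 2.87 kPa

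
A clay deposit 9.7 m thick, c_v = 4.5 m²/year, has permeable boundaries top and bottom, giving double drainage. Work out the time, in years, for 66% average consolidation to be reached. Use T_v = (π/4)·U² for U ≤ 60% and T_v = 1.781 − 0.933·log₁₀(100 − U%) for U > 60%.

Drainage path length: H_d = H/2 = 4.85 m (double drainage).
U > 60%: T_v = 1.781 − 0.933·log₁₀(100 − 66) = 0.35213.
t = T_v·H_d²/c_v = 0.35213×4.85²/4.5 = 1.841 years.

t ≈ 1.84 years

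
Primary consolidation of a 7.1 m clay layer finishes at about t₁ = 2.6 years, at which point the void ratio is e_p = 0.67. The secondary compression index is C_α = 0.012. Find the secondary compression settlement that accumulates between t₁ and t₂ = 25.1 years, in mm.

Secondary compression: S_s = C_α·H/(1+e_p)·log₁₀(t₂/t₁)
S_s = 0.012×7.1/(1+0.67)×log₁₀(25.1/2.6)
    = 0.05102 × 0.9847 = 0.05024 m

S_s ≈ 50.2 mm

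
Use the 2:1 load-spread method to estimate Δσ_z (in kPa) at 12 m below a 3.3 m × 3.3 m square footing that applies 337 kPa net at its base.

Δσ_z ≈ 15.7 kPa

By the 2:1 method the load spreads at 1 horizontal : 2 vertical, so at depth z the loaded area has grown by z in each plan dimension:
Δσ = qBL/((B+z)(L+z)) = 337×3.3×3.3/((3.3+12)(3.3+12)) = 15.677 kPa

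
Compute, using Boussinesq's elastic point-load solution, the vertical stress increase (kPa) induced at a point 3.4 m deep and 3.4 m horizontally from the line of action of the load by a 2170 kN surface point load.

Δσ_z ≈ 15.8 kPa

Boussinesq vertical stress below a point load on an elastic half-space:
Δσ_z = 3P/(2πz²) · [1 + (r/z)²]^(−5/2)
r/z = 3.4/3.4 = 1; [1+(r/z)²]^(−5/2) = 0.17678.
Δσ_z = 3×2170/(2π×3.4²) × 0.17678 = 89.628 × 0.17678 = 15.84 kPa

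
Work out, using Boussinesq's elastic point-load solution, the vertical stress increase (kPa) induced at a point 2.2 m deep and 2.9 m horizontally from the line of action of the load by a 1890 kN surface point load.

Δσ_z ≈ 15 kPa

Boussinesq vertical stress below a point load on an elastic half-space:
Δσ_z = 3P/(2πz²) · [1 + (r/z)²]^(−5/2)
r/z = 2.9/2.2 = 1.3182; [1+(r/z)²]^(−5/2) = 0.080644.
Δσ_z = 3×1890/(2π×2.2²) × 0.080644 = 186.45 × 0.080644 = 15.04 kPa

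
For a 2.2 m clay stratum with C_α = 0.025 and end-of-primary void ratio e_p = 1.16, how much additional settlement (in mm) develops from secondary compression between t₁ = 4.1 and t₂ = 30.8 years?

S_s ≈ 22.3 mm

Secondary compression: S_s = C_α·H/(1+e_p)·log₁₀(t₂/t₁)
S_s = 0.025×2.2/(1+1.16)×log₁₀(30.8/4.1)
    = 0.02546 × 0.8758 = 0.0223 m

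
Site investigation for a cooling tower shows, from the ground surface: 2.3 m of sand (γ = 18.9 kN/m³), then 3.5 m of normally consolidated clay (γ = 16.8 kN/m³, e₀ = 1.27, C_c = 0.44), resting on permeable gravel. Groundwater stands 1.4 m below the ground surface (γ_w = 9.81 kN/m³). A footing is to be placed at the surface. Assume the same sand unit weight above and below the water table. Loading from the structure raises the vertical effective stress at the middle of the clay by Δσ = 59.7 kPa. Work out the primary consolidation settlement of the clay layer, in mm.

S_c ≈ 242 mm

Mid-depth of clay below the ground surface: z = 2.3 + 3.5/2 = 4.05 m.
Total vertical stress at mid-clay: σ_v = 18.9×2.3 + 16.8×1.75 = 72.87 kPa.
Pore pressure: u = 9.81×(4.05 − 1.4) = 25.997 kPa.
Initial effective stress: σ'_0 = σ_v − u = 72.87 − 25.997 = 46.873 kPa.
Final effective stress: σ'_f = σ'_0 + Δσ = 46.873 + 59.7 = 106.57 kPa.
Normally consolidated clay, so the full stress increment lies on the virgin compression line:
S_c = C_c·H/(1+e₀)·log₁₀(σ'_f/σ'_0) = 0.44×3.5/(1+1.27)×log₁₀(106.57/46.873)
    = 0.67841 × 0.35671 = 0.242 m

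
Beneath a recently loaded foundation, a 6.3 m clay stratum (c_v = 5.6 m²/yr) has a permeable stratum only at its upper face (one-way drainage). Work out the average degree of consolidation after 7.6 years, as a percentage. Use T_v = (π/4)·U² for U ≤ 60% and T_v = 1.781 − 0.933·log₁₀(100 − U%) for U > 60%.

Drainage path length: H_d = H = 6.3 m (single drainage).
T_v = c_v·t/H_d² = 5.6×7.6/6.3² = 1.0723.
T_v = 1.0723 corresponds to the U > 60% branch:
U = 1 − 10^((1.781 − T_v)/0.933)/100 = 0.9425

U ≈ 94.3 %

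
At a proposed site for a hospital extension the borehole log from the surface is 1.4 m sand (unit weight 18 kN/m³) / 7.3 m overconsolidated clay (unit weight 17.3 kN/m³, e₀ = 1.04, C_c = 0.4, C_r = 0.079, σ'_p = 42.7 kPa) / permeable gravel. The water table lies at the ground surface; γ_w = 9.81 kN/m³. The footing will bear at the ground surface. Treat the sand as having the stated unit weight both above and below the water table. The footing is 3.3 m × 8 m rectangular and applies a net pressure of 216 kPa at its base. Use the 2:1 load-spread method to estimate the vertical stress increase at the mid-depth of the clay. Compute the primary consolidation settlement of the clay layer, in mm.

S_c ≈ 483 mm

Mid-depth of clay below the ground surface: z = 1.4 + 7.3/2 = 5.05 m.
Total vertical stress at mid-clay: σ_v = 18×1.4 + 17.3×3.65 = 88.345 kPa.
Pore pressure: u = 9.81×(5.05 − 0) = 49.541 kPa.
Initial effective stress: σ'_0 = σ_v − u = 88.345 − 49.541 = 38.804 kPa.
Stress increase at mid-clay by the 2:1 spreading method:
Δσ = qBL/((B+z)(L+z)) = 216×3.3×8/((3.3+5.05)(8+5.05)) = 52.331 kPa
Final effective stress: σ'_f = 38.804 + 52.331 = 91.135 kPa.
σ'_f = 91.135 > σ'_p = 42.7 kPa, so the stress path crosses the preconsolidation pressure — recompression up to σ'_p, then virgin compression beyond:
S_c = H/(1+e₀)·[C_r·log₁₀(σ'_p/σ'_0) + C_c·log₁₀(σ'_f/σ'_p)]
    = 7.3/2.04 × [0.079×log₁₀(42.7/38.804) + 0.4×log₁₀(91.135/42.7)]
    = 3.5784 × [0.0032826 + 0.1317] = 0.483 m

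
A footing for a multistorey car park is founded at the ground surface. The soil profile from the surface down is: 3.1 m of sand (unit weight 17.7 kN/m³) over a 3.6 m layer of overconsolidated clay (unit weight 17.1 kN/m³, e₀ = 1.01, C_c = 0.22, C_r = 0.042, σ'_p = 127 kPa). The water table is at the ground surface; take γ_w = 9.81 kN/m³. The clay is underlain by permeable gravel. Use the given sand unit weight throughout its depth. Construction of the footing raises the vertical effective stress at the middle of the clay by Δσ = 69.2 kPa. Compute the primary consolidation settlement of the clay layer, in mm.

S_c ≈ 34.1 mm

Mid-depth of clay below the ground surface: z = 3.1 + 3.6/2 = 4.9 m.
Total vertical stress at mid-clay: σ_v = 17.7×3.1 + 17.1×1.8 = 85.65 kPa.
Pore pressure: u = 9.81×(4.9 − 0) = 48.069 kPa.
Initial effective stress: σ'_0 = σ_v − u = 85.65 − 48.069 = 37.581 kPa.
Final effective stress: σ'_f = 37.581 + 69.2 = 106.78 kPa.
σ'_f = 106.78 ≤ σ'_p = 127 kPa, so the clay remains overconsolidated and only the recompression index applies:
S_c = C_r·H/(1+e₀)·log₁₀(σ'_f/σ'_0) = 0.042×3.6/2.01×log₁₀(106.78/37.581)
    = 0.075222 × 0.45352 = 0.03411 m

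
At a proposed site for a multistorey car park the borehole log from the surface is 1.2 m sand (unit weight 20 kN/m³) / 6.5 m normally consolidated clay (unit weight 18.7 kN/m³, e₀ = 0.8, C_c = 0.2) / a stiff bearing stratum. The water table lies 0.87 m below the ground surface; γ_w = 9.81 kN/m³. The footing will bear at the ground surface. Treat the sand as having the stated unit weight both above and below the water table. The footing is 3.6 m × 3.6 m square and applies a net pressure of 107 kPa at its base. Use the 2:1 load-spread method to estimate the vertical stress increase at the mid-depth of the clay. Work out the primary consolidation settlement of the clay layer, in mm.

S_c ≈ 112 mm

Mid-depth of clay below the ground surface: z = 1.2 + 6.5/2 = 4.45 m.
Total vertical stress at mid-clay: σ_v = 20×1.2 + 18.7×3.25 = 84.775 kPa.
Pore pressure: u = 9.81×(4.45 − 0.87) = 35.12 kPa.
Initial effective stress: σ'_0 = σ_v − u = 84.775 − 35.12 = 49.655 kPa.
Stress increase at mid-clay by the 2:1 spreading method:
Δσ = qBL/((B+z)(L+z)) = 107×3.6×3.6/((3.6+4.45)(3.6+4.45)) = 21.399 kPa
Final effective stress: σ'_f = σ'_0 + Δσ = 49.655 + 21.399 = 71.054 kPa.
Normally consolidated clay, so the full stress increment lies on the virgin compression line:
S_c = C_c·H/(1+e₀)·log₁₀(σ'_f/σ'_0) = 0.2×6.5/(1+0.8)×log₁₀(71.054/49.655)
    = 0.72222 × 0.15563 = 0.1124 m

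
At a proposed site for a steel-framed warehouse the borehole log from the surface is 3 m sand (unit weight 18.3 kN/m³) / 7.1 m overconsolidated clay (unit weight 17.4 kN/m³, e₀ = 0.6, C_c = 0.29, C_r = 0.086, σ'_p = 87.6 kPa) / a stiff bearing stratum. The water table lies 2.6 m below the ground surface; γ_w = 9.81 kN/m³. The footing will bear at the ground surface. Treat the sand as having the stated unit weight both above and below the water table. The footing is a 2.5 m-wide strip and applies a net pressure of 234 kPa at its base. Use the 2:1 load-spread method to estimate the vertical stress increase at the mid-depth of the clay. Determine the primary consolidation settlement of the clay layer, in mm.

Mid-depth of clay below the ground surface: z = 3 + 7.1/2 = 6.55 m.
Total vertical stress at mid-clay: σ_v = 18.3×3 + 17.4×3.55 = 116.67 kPa.
Pore pressure: u = 9.81×(6.55 − 2.6) = 38.75 kPa.
Initial effective stress: σ'_0 = σ_v − u = 116.67 − 38.75 = 77.92 kPa.
Stress increase at mid-clay by the 2:1 spreading method:
Δσ = qB/(B+z) = 234×2.5/(2.5+6.55) = 64.641 kPa
Final effective stress: σ'_f = 77.92 + 64.641 = 142.56 kPa.
σ'_f = 142.56 > σ'_p = 87.6 kPa, so the stress path crosses the preconsolidation pressure — recompression up to σ'_p, then virgin compression beyond:
S_c = H/(1+e₀)·[C_r·log₁₀(σ'_p/σ'_0) + C_c·log₁₀(σ'_f/σ'_p)]
    = 7.1/1.6 × [0.086×log₁₀(87.6/77.92) + 0.29×log₁₀(142.56/87.6)]
    = 4.4375 × [0.0043735 + 0.061333] = 0.2916 m

S_c ≈ 292 mm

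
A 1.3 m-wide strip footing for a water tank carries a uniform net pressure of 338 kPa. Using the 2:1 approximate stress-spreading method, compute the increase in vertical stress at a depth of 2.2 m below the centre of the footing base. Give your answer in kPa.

Δσ_z ≈ 126 kPa

By the 2:1 method the load spreads at 1 horizontal : 2 vertical, so at depth z the loaded area has grown by z in each plan dimension:
Δσ = qB/(B+z) = 338×1.3/(1.3+2.2) = 125.54 kPa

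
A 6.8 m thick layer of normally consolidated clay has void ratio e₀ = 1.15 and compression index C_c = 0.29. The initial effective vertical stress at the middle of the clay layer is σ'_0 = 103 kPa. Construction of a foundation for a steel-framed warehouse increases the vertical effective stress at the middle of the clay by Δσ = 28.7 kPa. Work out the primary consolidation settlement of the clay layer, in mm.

Final effective stress: σ'_f = σ'_0 + Δσ = 103 + 28.7 = 131.7 kPa.
Normally consolidated clay, so the full stress increment lies on the virgin compression line:
S_c = C_c·H/(1+e₀)·log₁₀(σ'_f/σ'_0) = 0.29×6.8/(1+1.15)×log₁₀(131.7/103)
    = 0.91721 × 0.10675 = 0.09791 m

S_c ≈ 97.9 mm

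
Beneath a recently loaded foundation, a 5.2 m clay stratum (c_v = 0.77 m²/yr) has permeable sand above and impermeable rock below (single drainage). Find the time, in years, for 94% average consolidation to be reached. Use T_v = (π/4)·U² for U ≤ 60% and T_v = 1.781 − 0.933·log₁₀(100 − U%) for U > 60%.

Drainage path length: H_d = H = 5.2 m (single drainage).
U > 60%: T_v = 1.781 − 0.933·log₁₀(100 − 94) = 1.055.
t = T_v·H_d²/c_v = 1.055×5.2²/0.77 = 37.05 years.

t ≈ 37 years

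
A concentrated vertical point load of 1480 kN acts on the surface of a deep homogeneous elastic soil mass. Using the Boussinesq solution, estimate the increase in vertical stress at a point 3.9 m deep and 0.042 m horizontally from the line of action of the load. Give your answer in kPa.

Boussinesq vertical stress below a point load on an elastic half-space:
Δσ_z = 3P/(2πz²) · [1 + (r/z)²]^(−5/2)
r/z = 0.042/3.9 = 0.010769; [1+(r/z)²]^(−5/2) = 0.99971.
Δσ_z = 3×1480/(2π×3.9²) × 0.99971 = 46.459 × 0.99971 = 46.45 kPa

Δσ_z ≈ 46.4 kPa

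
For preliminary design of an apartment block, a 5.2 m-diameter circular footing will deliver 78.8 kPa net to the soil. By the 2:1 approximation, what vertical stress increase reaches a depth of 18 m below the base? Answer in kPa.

Δσ_z ≈ 3.96 kPa

By the 2:1 method the load spreads at 1 horizontal : 2 vertical, so at depth z the loaded area has grown by z in each plan dimension:
Δσ ≈ qD²/(D+z)² = 78.8×5.2²/(5.2+18)² = 3.9587 kPa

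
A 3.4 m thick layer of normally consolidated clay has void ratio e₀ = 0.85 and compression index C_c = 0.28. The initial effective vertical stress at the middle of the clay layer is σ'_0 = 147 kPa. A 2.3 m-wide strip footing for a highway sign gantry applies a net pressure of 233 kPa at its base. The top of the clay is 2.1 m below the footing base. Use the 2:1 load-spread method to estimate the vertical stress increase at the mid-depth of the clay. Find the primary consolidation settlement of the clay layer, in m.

Mid-depth of clay below the footing base: z = 2.1 + 3.4/2 = 3.8 m.
Stress increase at mid-clay by the 2:1 spreading method:
Δσ = qB/(B+z) = 233×2.3/(2.3+3.8) = 87.852 kPa
Final effective stress: σ'_f = σ'_0 + Δσ = 147 + 87.852 = 234.85 kPa.
Normally consolidated clay, so the full stress increment lies on the virgin compression line:
S_c = C_c·H/(1+e₀)·log₁₀(σ'_f/σ'_0) = 0.28×3.4/(1+0.85)×log₁₀(234.85/147)
    = 0.51459 × 0.20347 = 0.1047 m

S_c ≈ 0.105 m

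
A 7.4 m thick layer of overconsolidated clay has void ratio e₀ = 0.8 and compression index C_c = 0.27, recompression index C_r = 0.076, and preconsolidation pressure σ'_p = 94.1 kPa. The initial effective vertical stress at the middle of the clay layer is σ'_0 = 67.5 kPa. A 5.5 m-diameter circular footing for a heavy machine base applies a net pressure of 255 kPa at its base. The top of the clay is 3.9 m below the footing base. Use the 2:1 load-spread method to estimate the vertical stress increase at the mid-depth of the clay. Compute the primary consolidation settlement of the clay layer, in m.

S_c ≈ 0.131 m

Mid-depth of clay below the footing base: z = 3.9 + 7.4/2 = 7.6 m.
Stress increase at mid-clay by the 2:1 spreading method:
Δσ ≈ qD²/(D+z)² = 255×5.5²/(5.5+7.6)² = 44.949 kPa
Final effective stress: σ'_f = 67.5 + 44.949 = 112.45 kPa.
σ'_f = 112.45 > σ'_p = 94.1 kPa, so the stress path crosses the preconsolidation pressure — recompression up to σ'_p, then virgin compression beyond:
S_c = H/(1+e₀)·[C_r·log₁₀(σ'_p/σ'_0) + C_c·log₁₀(σ'_f/σ'_p)]
    = 7.4/1.8 × [0.076×log₁₀(94.1/67.5) + 0.27×log₁₀(112.45/94.1)]
    = 4.1111 × [0.010966 + 0.02089] = 0.131 m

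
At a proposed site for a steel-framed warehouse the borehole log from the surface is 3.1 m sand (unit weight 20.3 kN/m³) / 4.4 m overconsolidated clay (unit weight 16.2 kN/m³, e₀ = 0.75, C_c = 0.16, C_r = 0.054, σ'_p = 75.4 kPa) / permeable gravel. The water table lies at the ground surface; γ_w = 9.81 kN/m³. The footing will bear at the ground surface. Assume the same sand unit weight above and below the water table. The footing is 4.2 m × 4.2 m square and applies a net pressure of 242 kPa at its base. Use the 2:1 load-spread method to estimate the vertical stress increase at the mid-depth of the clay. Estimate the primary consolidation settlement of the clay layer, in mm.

Mid-depth of clay below the ground surface: z = 3.1 + 4.4/2 = 5.3 m.
Total vertical stress at mid-clay: σ_v = 20.3×3.1 + 16.2×2.2 = 98.57 kPa.
Pore pressure: u = 9.81×(5.3 − 0) = 51.993 kPa.
Initial effective stress: σ'_0 = σ_v − u = 98.57 − 51.993 = 46.577 kPa.
Stress increase at mid-clay by the 2:1 spreading method:
Δσ = qBL/((B+z)(L+z)) = 242×4.2×4.2/((4.2+5.3)(4.2+5.3)) = 47.301 kPa
Final effective stress: σ'_f = 46.577 + 47.301 = 93.878 kPa.
σ'_f = 93.878 > σ'_p = 75.4 kPa, so the stress path crosses the preconsolidation pressure — recompression up to σ'_p, then virgin compression beyond:
S_c = H/(1+e₀)·[C_r·log₁₀(σ'_p/σ'_0) + C_c·log₁₀(σ'_f/σ'_p)]
    = 4.4/1.75 × [0.054×log₁₀(75.4/46.577) + 0.16×log₁₀(93.878/75.4)]
    = 2.5143 × [0.011297 + 0.015231] = 0.0667 m

S_c ≈ 66.7 mm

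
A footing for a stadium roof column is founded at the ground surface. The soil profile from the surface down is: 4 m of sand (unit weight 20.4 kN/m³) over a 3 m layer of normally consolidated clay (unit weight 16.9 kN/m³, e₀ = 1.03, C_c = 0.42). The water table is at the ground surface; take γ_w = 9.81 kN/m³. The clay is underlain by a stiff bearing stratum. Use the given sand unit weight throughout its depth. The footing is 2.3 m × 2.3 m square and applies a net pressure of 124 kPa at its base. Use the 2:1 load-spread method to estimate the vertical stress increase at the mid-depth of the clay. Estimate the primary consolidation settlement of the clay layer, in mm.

S_c ≈ 49.9 mm

Mid-depth of clay below the ground surface: z = 4 + 3/2 = 5.5 m.
Total vertical stress at mid-clay: σ_v = 20.4×4 + 16.9×1.5 = 106.95 kPa.
Pore pressure: u = 9.81×(5.5 − 0) = 53.955 kPa.
Initial effective stress: σ'_0 = σ_v − u = 106.95 − 53.955 = 52.995 kPa.
Stress increase at mid-clay by the 2:1 spreading method:
Δσ = qBL/((B+z)(L+z)) = 124×2.3×2.3/((2.3+5.5)(2.3+5.5)) = 10.782 kPa
Final effective stress: σ'_f = σ'_0 + Δσ = 52.995 + 10.782 = 63.777 kPa.
Normally consolidated clay, so the full stress increment lies on the virgin compression line:
S_c = C_c·H/(1+e₀)·log₁₀(σ'_f/σ'_0) = 0.42×3/(1+1.03)×log₁₀(63.777/52.995)
    = 0.62069 × 0.080429 = 0.04992 m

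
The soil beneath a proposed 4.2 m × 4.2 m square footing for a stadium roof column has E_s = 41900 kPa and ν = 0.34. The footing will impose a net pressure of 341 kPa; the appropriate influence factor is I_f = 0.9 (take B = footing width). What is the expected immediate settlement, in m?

Immediate (elastic) settlement: S_e = q·B·(1−ν²)/E_s · I_f.
S_e = 341 × 4.2 × (1 − 0.34²) / 41900 × 0.9
    = 341 × 4.2 × 0.8844 / 41900 × 0.9
    = 0.02721 m

S_e ≈ 0.0272 m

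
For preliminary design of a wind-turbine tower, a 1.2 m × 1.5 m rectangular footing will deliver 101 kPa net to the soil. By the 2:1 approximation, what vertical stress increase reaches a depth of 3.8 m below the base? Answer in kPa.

Δσ_z ≈ 6.86 kPa

By the 2:1 method the load spreads at 1 horizontal : 2 vertical, so at depth z the loaded area has grown by z in each plan dimension:
Δσ = qBL/((B+z)(L+z)) = 101×1.2×1.5/((1.2+3.8)(1.5+3.8)) = 6.8604 kPa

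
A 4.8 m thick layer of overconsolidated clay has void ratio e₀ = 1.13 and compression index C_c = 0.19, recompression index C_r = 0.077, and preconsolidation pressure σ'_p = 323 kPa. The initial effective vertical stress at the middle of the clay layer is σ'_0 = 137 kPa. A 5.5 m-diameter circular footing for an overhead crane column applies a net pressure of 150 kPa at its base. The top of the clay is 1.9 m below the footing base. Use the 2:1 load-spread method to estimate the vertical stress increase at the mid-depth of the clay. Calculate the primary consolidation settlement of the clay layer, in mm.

Mid-depth of clay below the footing base: z = 1.9 + 4.8/2 = 4.3 m.
Stress increase at mid-clay by the 2:1 spreading method:
Δσ ≈ qD²/(D+z)² = 150×5.5²/(5.5+4.3)² = 47.246 kPa
Final effective stress: σ'_f = 137 + 47.246 = 184.25 kPa.
σ'_f = 184.25 ≤ σ'_p = 323 kPa, so the clay remains overconsolidated and only the recompression index applies:
S_c = C_r·H/(1+e₀)·log₁₀(σ'_f/σ'_0) = 0.077×4.8/2.13×log₁₀(184.25/137)
    = 0.17352 × 0.12869 = 0.02233 m

S_c ≈ 22.3 mm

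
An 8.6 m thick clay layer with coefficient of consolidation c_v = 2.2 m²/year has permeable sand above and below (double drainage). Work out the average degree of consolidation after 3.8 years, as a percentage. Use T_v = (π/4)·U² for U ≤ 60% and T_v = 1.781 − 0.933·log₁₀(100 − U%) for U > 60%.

Drainage path length: H_d = H/2 = 4.3 m (double drainage).
T_v = c_v·t/H_d² = 2.2×3.8/4.3² = 0.45214.
T_v = 0.45214 corresponds to the U > 60% branch:
U = 1 − 10^((1.781 − T_v)/0.933)/100 = 0.7344

U ≈ 73.4 %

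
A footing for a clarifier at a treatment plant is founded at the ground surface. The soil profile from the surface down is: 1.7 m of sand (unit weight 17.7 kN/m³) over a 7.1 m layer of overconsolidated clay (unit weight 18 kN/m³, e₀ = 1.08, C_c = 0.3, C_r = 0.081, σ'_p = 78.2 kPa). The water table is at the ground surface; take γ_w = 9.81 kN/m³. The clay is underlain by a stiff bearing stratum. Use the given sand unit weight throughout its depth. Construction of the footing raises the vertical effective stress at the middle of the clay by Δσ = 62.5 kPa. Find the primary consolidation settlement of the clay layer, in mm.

S_c ≈ 204 mm

Mid-depth of clay below the ground surface: z = 1.7 + 7.1/2 = 5.25 m.
Total vertical stress at mid-clay: σ_v = 17.7×1.7 + 18×3.55 = 93.99 kPa.
Pore pressure: u = 9.81×(5.25 − 0) = 51.503 kPa.
Initial effective stress: σ'_0 = σ_v − u = 93.99 − 51.503 = 42.487 kPa.
Final effective stress: σ'_f = 42.487 + 62.5 = 104.99 kPa.
σ'_f = 104.99 > σ'_p = 78.2 kPa, so the stress path crosses the preconsolidation pressure — recompression up to σ'_p, then virgin compression beyond:
S_c = H/(1+e₀)·[C_r·log₁₀(σ'_p/σ'_0) + C_c·log₁₀(σ'_f/σ'_p)]
    = 7.1/2.08 × [0.081×log₁₀(78.2/42.487) + 0.3×log₁₀(104.99/78.2)]
    = 3.4135 × [0.021461 + 0.038382] = 0.2043 m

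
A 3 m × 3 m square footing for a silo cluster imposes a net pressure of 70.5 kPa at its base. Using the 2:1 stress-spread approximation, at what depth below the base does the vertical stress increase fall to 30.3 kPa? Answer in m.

2:1 spreading — at depth z the loaded area has grown by z in each plan dimension:
qB²/(B+z)² = Δσ_z ⇒ z = B(√(q/Δσ_z) − 1) = 3×(√(70.5/30.3) − 1) = 1.576 m

z ≈ 1.58 m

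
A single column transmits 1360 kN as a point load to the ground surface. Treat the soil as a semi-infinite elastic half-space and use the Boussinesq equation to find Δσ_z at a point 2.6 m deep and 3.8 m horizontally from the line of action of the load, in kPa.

Δσ_z ≈ 5.52 kPa

Boussinesq vertical stress below a point load on an elastic half-space:
Δσ_z = 3P/(2πz²) · [1 + (r/z)²]^(−5/2)
r/z = 3.8/2.6 = 1.4615; [1+(r/z)²]^(−5/2) = 0.057415.
Δσ_z = 3×1360/(2π×2.6²) × 0.057415 = 96.058 × 0.057415 = 5.515 kPa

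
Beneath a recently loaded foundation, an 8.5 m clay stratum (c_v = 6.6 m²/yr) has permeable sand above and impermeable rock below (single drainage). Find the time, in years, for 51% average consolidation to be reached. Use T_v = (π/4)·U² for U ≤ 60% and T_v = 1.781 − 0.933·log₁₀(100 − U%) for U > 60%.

t ≈ 2.24 years

Drainage path length: H_d = H = 8.5 m (single drainage).
U ≤ 60%: T_v = (π/4)·U² = (π/4)×0.51² = 0.20428.
t = T_v·H_d²/c_v = 0.20428×8.5²/6.6 = 2.236 years.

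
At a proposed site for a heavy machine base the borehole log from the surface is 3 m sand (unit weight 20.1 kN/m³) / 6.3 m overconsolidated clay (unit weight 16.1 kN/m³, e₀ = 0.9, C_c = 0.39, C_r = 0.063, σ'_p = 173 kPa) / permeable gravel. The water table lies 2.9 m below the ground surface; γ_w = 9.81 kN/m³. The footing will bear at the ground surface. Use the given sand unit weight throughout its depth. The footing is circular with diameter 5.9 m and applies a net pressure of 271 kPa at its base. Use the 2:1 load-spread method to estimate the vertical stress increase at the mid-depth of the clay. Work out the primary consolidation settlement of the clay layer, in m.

Mid-depth of clay below the ground surface: z = 3 + 6.3/2 = 6.15 m.
Total vertical stress at mid-clay: σ_v = 20.1×3 + 16.1×3.15 = 111.02 kPa.
Pore pressure: u = 9.81×(6.15 − 2.9) = 31.883 kPa.
Initial effective stress: σ'_0 = σ_v − u = 111.02 − 31.883 = 79.137 kPa.
Stress increase at mid-clay by the 2:1 spreading method:
Δσ ≈ qD²/(D+z)² = 271×5.9²/(5.9+6.15)² = 64.968 kPa
Final effective stress: σ'_f = 79.137 + 64.968 = 144.11 kPa.
σ'_f = 144.11 ≤ σ'_p = 173 kPa, so the clay remains overconsolidated and only the recompression index applies:
S_c = C_r·H/(1+e₀)·log₁₀(σ'_f/σ'_0) = 0.063×6.3/1.9×log₁₀(144.11/79.137)
    = 0.2089 × 0.26031 = 0.05438 m

S_c ≈ 0.0544 m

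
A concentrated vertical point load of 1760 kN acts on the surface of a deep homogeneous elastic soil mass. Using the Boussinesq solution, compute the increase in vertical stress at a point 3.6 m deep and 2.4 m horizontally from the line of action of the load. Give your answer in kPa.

Δσ_z ≈ 25.9 kPa

Boussinesq vertical stress below a point load on an elastic half-space:
Δσ_z = 3P/(2πz²) · [1 + (r/z)²]^(−5/2)
r/z = 2.4/3.6 = 0.66667; [1+(r/z)²]^(−5/2) = 0.39879.
Δσ_z = 3×1760/(2π×3.6²) × 0.39879 = 64.841 × 0.39879 = 25.86 kPa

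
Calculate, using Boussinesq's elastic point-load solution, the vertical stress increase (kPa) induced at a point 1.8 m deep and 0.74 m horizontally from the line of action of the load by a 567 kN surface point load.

Boussinesq vertical stress below a point load on an elastic half-space:
Δσ_z = 3P/(2πz²) · [1 + (r/z)²]^(−5/2)
r/z = 0.74/1.8 = 0.41111; [1+(r/z)²]^(−5/2) = 0.67679.
Δσ_z = 3×567/(2π×1.8²) × 0.67679 = 83.556 × 0.67679 = 56.55 kPa

Δσ_z ≈ 56.5 kPa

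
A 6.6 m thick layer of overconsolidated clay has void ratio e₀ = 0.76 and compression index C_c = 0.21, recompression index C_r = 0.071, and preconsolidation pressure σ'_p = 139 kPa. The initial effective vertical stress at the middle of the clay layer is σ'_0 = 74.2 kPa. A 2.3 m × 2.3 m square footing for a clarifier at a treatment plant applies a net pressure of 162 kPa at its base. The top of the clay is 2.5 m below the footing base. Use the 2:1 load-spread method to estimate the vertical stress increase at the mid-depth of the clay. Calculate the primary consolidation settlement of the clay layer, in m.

S_c ≈ 0.0187 m

Mid-depth of clay below the footing base: z = 2.5 + 6.6/2 = 5.8 m.
Stress increase at mid-clay by the 2:1 spreading method:
Δσ = qBL/((B+z)(L+z)) = 162×2.3×2.3/((2.3+5.8)(2.3+5.8)) = 13.062 kPa
Final effective stress: σ'_f = 74.2 + 13.062 = 87.262 kPa.
σ'_f = 87.262 ≤ σ'_p = 139 kPa, so the clay remains overconsolidated and only the recompression index applies:
S_c = C_r·H/(1+e₀)·log₁₀(σ'_f/σ'_0) = 0.071×6.6/1.76×log₁₀(87.262/74.2)
    = 0.26625 × 0.070421 = 0.01875 m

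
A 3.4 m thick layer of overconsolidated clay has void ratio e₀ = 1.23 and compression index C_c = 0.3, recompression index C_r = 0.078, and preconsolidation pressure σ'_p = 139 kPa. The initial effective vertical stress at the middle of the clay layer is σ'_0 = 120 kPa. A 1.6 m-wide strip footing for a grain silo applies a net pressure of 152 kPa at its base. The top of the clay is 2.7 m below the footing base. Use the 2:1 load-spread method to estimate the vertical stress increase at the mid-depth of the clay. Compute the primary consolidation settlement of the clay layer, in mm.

S_c ≈ 36.2 mm

Mid-depth of clay below the footing base: z = 2.7 + 3.4/2 = 4.4 m.
Stress increase at mid-clay by the 2:1 spreading method:
Δσ = qB/(B+z) = 152×1.6/(1.6+4.4) = 40.533 kPa
Final effective stress: σ'_f = 120 + 40.533 = 160.53 kPa.
σ'_f = 160.53 > σ'_p = 139 kPa, so the stress path crosses the preconsolidation pressure — recompression up to σ'_p, then virgin compression beyond:
S_c = H/(1+e₀)·[C_r·log₁₀(σ'_p/σ'_0) + C_c·log₁₀(σ'_f/σ'_p)]
    = 3.4/2.23 × [0.078×log₁₀(139/120) + 0.3×log₁₀(160.53/139)]
    = 1.5247 × [0.004979 + 0.018762] = 0.0362 m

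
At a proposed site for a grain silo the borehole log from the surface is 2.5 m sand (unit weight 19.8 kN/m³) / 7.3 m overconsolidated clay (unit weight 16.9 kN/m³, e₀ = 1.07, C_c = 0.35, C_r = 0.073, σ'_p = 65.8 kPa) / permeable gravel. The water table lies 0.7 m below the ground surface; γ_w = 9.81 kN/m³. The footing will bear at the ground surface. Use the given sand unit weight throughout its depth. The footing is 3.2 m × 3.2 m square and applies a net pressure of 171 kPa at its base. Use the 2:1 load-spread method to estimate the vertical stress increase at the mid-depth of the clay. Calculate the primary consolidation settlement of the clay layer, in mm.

Mid-depth of clay below the ground surface: z = 2.5 + 7.3/2 = 6.15 m.
Total vertical stress at mid-clay: σ_v = 19.8×2.5 + 16.9×3.65 = 111.19 kPa.
Pore pressure: u = 9.81×(6.15 − 0.7) = 53.465 kPa.
Initial effective stress: σ'_0 = σ_v − u = 111.19 − 53.465 = 57.725 kPa.
Stress increase at mid-clay by the 2:1 spreading method:
Δσ = qBL/((B+z)(L+z)) = 171×3.2×3.2/((3.2+6.15)(3.2+6.15)) = 20.03 kPa
Final effective stress: σ'_f = 57.725 + 20.03 = 77.755 kPa.
σ'_f = 77.755 > σ'_p = 65.8 kPa, so the stress path crosses the preconsolidation pressure — recompression up to σ'_p, then virgin compression beyond:
S_c = H/(1+e₀)·[C_r·log₁₀(σ'_p/σ'_0) + C_c·log₁₀(σ'_f/σ'_p)]
    = 7.3/2.07 × [0.073×log₁₀(65.8/57.725) + 0.35×log₁₀(77.755/65.8)]
    = 3.5266 × [0.0041509 + 0.025376] = 0.1041 m

S_c ≈ 104 mm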